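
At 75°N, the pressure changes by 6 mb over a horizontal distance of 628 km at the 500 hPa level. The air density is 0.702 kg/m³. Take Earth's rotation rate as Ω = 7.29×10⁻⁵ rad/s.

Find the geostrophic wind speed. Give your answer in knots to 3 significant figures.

Coriolis parameter at 75°N:
f = 2Ω sin φ = 2 × 7.29×10⁻⁵ × sin 75° = 1.41×10⁻⁴ s⁻¹
Pressure gradient: |∂P/∂n| = 600 Pa / 628000 m = 9.55×10⁻⁴ Pa/m
Geostrophic balance (pressure-gradient force = Coriolis force):
V_g = (1/(fρ)) |∂P/∂n| = 9.55×10⁻⁴ / (1.41×10⁻⁴ × 0.702) = 9.66 m/s
Converting: 9.66 m/s × 1.944 = 18.8 knots

18.8 knots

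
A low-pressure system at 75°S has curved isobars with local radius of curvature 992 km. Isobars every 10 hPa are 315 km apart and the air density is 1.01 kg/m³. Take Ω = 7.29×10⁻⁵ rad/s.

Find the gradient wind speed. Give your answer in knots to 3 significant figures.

Coriolis parameter at 75°S:
f = 2Ω sin φ = 2 × 7.29×10⁻⁵ × sin 75° = 1.41×10⁻⁴ s⁻¹
Pressure gradient: |∂P/∂n| = 1000 Pa / 315000 m = 3.17×10⁻³ Pa/m
Geostrophic speed: V_g = |∂P/∂n|/(fρ) = 3.17×10⁻³/(1.41×10⁻⁴ × 1.01) = 22.3 m/s
Around a low, centrifugal force acts outward with Coriolis, so pressure-gradient force balances both:
(1/ρ)|∂P/∂n| = fV + V²/R  →  V² + fR·V − fR·V_g = 0
With fR = 1.41×10⁻⁴ × 992×10³ m = 140 m/s:
V = [−fR + √((fR)² + 4 fR V_g)]/2 = [−140 + √(140² + 4×140×22.3)]/2 = 19.6 m/s
Subgeostrophic (V < V_g = 22.3 m/s), as expected around a low.
Converting: 19.6 m/s × 1.944 = 38.1 knots

38.1 knots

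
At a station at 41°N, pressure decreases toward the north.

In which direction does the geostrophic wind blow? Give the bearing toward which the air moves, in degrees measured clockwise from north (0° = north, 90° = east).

The pressure-gradient force points toward the north (bearing 000°).
Geostrophic balance: in the Northern Hemisphere the Coriolis force deflects motion to the right, so the geostrophic wind blows 90° to the right of the pressure-gradient force (low pressure on the left).
Rotating 000° by 90° clockwise gives 090° — the wind blows toward the east.

090°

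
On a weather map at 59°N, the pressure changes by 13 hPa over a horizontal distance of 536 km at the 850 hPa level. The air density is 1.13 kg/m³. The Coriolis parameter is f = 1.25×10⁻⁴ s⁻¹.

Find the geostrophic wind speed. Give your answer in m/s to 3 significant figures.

Pressure gradient: |∂P/∂n| = 1300 Pa / 536000 m = 2.43×10⁻³ Pa/m
Geostrophic balance (pressure-gradient force = Coriolis force):
V_g = (1/(fρ)) |∂P/∂n| = 2.43×10⁻³ / (1.25×10⁻⁴ × 1.13) = 17.2 m/s

17.2 m/s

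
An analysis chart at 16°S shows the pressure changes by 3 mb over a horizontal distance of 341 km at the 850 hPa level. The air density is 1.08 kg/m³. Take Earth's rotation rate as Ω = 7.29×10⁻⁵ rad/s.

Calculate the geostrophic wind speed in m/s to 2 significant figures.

20 m/s

Coriolis parameter at 16°S:
f = 2Ω sin φ = 2 × 7.29×10⁻⁵ × sin 16° = 4.02×10⁻⁵ s⁻¹
Pressure gradient: |∂P/∂n| = 300 Pa / 341000 m = 8.80×10⁻⁴ Pa/m
Geostrophic balance (pressure-gradient force = Coriolis force):
V_g = (1/(fρ)) |∂P/∂n| = 8.80×10⁻⁴ / (4.02×10⁻⁵ × 1.08) = 20.3 m/s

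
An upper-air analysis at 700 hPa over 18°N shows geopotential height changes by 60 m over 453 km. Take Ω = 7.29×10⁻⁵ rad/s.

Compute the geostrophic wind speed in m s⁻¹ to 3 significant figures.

Coriolis parameter at 18°N:
f = 2Ω sin φ = 2 × 7.29×10⁻⁵ × sin 18° = 4.51×10⁻⁵ s⁻¹
Height gradient: |∂Z/∂n| = 60 m / 453000 m = 1.32×10⁻⁴
On a pressure surface, geostrophic balance gives V_g = (g/f)|∂Z/∂n|:
V_g = 9.81 × 1.32×10⁻⁴ / 4.51×10⁻⁵ = 28.8 m/s

28.8 m s⁻¹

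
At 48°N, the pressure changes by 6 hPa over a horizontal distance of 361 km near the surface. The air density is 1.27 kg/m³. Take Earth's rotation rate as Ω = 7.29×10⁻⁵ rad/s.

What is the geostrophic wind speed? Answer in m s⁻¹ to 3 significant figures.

12.1 m s⁻¹

Coriolis parameter at 48°N:
f = 2Ω sin φ = 2 × 7.29×10⁻⁵ × sin 48° = 1.08×10⁻⁴ s⁻¹
Pressure gradient: |∂P/∂n| = 600 Pa / 361000 m = 1.66×10⁻³ Pa/m
Geostrophic balance (pressure-gradient force = Coriolis force):
V_g = (1/(fρ)) |∂P/∂n| = 1.66×10⁻³ / (1.08×10⁻⁴ × 1.27) = 12.1 m/s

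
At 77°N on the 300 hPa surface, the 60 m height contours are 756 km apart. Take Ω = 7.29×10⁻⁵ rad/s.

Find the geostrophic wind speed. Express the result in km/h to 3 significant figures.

Coriolis parameter at 77°N:
f = 2Ω sin φ = 2 × 7.29×10⁻⁵ × sin 77° = 1.42×10⁻⁴ s⁻¹
Height gradient: |∂Z/∂n| = 60 m / 756000 m = 7.94×10⁻⁵
On a pressure surface, geostrophic balance gives V_g = (g/f)|∂Z/∂n|:
V_g = 9.81 × 7.94×10⁻⁵ / 1.42×10⁻⁴ = 5.48 m/s
Converting: 5.48 m/s × 3.6 = 19.7 km/h

19.7 km/h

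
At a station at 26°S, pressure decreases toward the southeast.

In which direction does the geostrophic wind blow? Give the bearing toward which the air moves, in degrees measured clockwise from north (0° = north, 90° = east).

045°

The pressure-gradient force points toward the southeast (bearing 135°).
Geostrophic balance: in the Southern Hemisphere the Coriolis force deflects motion to the left, so the geostrophic wind blows 90° to the left of the pressure-gradient force (low pressure on the right).
Rotating 135° by 90° counterclockwise gives 045° — the wind blows toward the northeast.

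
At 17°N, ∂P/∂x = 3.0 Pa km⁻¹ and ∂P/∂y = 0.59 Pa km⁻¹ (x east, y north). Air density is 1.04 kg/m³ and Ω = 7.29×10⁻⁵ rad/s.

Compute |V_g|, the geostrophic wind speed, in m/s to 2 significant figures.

Coriolis parameter at 17°N:
f = 2Ω sin φ = 2 × 7.29×10⁻⁵ × sin 17° = 4.26×10⁻⁵ s⁻¹
Component geostrophic relations (x east, y north):
u_g = −(1/(fρ)) ∂P/∂y,  v_g = (1/(fρ)) ∂P/∂x
u_g = −(0.59×10⁻³)/(4.26×10⁻⁵ × 1.04) = −13.3 m/s;  v_g = (3.0×10⁻³)/(4.26×10⁻⁵ × 1.04) = 67.7 m/s
|V_g| = √(u_g² + v_g²) = 69.0 m/s

69 m/s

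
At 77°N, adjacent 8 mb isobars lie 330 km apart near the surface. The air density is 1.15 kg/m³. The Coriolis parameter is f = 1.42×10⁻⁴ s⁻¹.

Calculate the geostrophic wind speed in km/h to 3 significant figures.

Pressure gradient: |∂P/∂n| = 800 Pa / 330000 m = 2.42×10⁻³ Pa/m
Geostrophic balance (pressure-gradient force = Coriolis force):
V_g = (1/(fρ)) |∂P/∂n| = 2.42×10⁻³ / (1.42×10⁻⁴ × 1.15) = 14.8 m/s
Converting: 14.8 m/s × 3.6 = 53.4 km/h

53.4 km/h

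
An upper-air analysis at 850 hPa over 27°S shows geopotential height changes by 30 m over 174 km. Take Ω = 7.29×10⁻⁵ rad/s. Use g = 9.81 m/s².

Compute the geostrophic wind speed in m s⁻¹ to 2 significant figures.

Coriolis parameter at 27°S:
f = 2Ω sin φ = 2 × 7.29×10⁻⁵ × sin 27° = 6.62×10⁻⁵ s⁻¹
Height gradient: |∂Z/∂n| = 30 m / 174000 m = 1.72×10⁻⁴
On a pressure surface, geostrophic balance gives V_g = (g/f)|∂Z/∂n|:
V_g = 9.81 × 1.72×10⁻⁴ / 6.62×10⁻⁵ = 25.6 m/s

26 m s⁻¹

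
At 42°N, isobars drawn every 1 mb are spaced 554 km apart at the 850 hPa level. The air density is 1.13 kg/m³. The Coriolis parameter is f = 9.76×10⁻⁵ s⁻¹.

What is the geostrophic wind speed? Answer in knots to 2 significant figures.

3.2 knots

Pressure gradient: |∂P/∂n| = 100 Pa / 554000 m = 1.81×10⁻⁴ Pa/m
Geostrophic balance (pressure-gradient force = Coriolis force):
V_g = (1/(fρ)) |∂P/∂n| = 1.81×10⁻⁴ / (9.76×10⁻⁵ × 1.13) = 1.64 m/s
Converting: 1.64 m/s × 1.944 = 3.2 knots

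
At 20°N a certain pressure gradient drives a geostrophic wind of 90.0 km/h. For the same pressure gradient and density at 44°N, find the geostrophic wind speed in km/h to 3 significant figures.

44.3 km/h

With the same pressure gradient and density, V_g ∝ 1/f ∝ 1/sin φ.
V₂ = V₁ · sin φ₁ / sin φ₂ = 90.0 × sin 20° / sin 44°
V₂ = 90.0 × 0.3420/0.6947 = 44.3 km/h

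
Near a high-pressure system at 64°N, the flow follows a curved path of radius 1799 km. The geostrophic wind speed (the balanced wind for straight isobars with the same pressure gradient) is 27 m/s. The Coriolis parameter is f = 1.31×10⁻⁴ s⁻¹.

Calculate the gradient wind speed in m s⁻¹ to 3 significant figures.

31.1 m s⁻¹

Around a high, pressure-gradient force acts outward with centrifugal, so Coriolis balances both:
fV = (1/ρ)|∂P/∂n| + V²/R  →  V² − fR·V + fR·V_g = 0
With fR = 1.31×10⁻⁴ × 1799×10³ m = 236 m/s:
V = [fR − √((fR)² − 4 fR V_g)]/2 = [236 − √(236² − 4×236×27)]/2 = 31.1 m/s
Supergeostrophic (V > V_g = 27 m/s), as expected around a high.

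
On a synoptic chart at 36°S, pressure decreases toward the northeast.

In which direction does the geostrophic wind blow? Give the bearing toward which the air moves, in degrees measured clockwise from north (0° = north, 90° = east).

315°

The pressure-gradient force points toward the northeast (bearing 045°).
Geostrophic balance: in the Southern Hemisphere the Coriolis force deflects motion to the left, so the geostrophic wind blows 90° to the left of the pressure-gradient force (low pressure on the right).
Rotating 045° by 90° counterclockwise gives 315° — the wind blows toward the northwest.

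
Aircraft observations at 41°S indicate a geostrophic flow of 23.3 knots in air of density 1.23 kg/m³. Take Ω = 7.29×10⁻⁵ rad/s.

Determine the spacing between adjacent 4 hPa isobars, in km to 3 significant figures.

Coriolis parameter at 41°S:
f = 2Ω sin φ = 2 × 7.29×10⁻⁵ × sin 41° = 9.57×10⁻⁵ s⁻¹
Wind speed in SI: 23.3 knots = 12.0 m/s
Geostrophic balance rearranged: |∂P/∂n| = f ρ V_g
|∂P/∂n| = 9.57×10⁻⁵ × 1.23 × 12.0 = 1.41×10⁻³ Pa/m
Isobar spacing: Δn = ΔP/|∂P/∂n| = 400 Pa / 1.41×10⁻³ Pa/m = 283635 m ≈ 284 km

284 km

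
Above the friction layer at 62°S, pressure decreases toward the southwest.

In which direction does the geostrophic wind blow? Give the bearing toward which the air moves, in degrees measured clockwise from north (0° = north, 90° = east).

135°

The pressure-gradient force points toward the southwest (bearing 225°).
Geostrophic balance: in the Southern Hemisphere the Coriolis force deflects motion to the left, so the geostrophic wind blows 90° to the left of the pressure-gradient force (low pressure on the right).
Rotating 225° by 90° counterclockwise gives 135° — the wind blows toward the southeast.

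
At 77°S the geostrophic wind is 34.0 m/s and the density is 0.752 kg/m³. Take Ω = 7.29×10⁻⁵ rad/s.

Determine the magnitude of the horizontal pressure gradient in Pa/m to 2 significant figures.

Coriolis parameter at 77°S:
f = 2Ω sin φ = 2 × 7.29×10⁻⁵ × sin 77° = 1.42×10⁻⁴ s⁻¹
Geostrophic balance rearranged: |∂P/∂n| = f ρ V_g
|∂P/∂n| = 1.42×10⁻⁴ × 0.752 × 34.0 = 3.63×10⁻³ Pa/m

3.6×10⁻³ Pa/m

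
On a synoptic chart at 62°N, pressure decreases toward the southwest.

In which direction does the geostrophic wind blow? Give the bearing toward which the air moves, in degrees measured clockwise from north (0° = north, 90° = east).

The pressure-gradient force points toward the southwest (bearing 225°).
Geostrophic balance: in the Northern Hemisphere the Coriolis force deflects motion to the right, so the geostrophic wind blows 90° to the right of the pressure-gradient force (low pressure on the left).
Rotating 225° by 90° clockwise gives 315° — the wind blows toward the northwest.

315°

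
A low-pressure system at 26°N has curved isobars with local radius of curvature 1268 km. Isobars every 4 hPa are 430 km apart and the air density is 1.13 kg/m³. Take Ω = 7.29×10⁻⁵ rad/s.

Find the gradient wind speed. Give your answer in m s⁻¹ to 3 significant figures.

Coriolis parameter at 26°N:
f = 2Ω sin φ = 2 × 7.29×10⁻⁵ × sin 26° = 6.39×10⁻⁵ s⁻¹
Pressure gradient: |∂P/∂n| = 400 Pa / 430000 m = 9.30×10⁻⁴ Pa/m
Geostrophic speed: V_g = |∂P/∂n|/(fρ) = 9.30×10⁻⁴/(6.39×10⁻⁵ × 1.13) = 12.9 m/s
Around a low, centrifugal force acts outward with Coriolis, so pressure-gradient force balances both:
(1/ρ)|∂P/∂n| = fV + V²/R  →  V² + fR·V − fR·V_g = 0
With fR = 6.39×10⁻⁵ × 1268×10³ m = 81.0 m/s:
V = [−fR + √((fR)² + 4 fR V_g)]/2 = [−81.0 + √(81.0² + 4×81.0×12.9)]/2 = 11.3 m/s
Subgeostrophic (V < V_g = 12.9 m/s), as expected around a low.

11.3 m s⁻¹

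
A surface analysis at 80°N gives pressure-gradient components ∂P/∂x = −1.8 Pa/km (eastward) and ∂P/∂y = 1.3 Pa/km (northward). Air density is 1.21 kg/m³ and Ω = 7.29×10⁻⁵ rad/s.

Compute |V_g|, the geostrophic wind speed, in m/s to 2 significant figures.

13 m/s

Coriolis parameter at 80°N:
f = 2Ω sin φ = 2 × 7.29×10⁻⁵ × sin 80° = 1.44×10⁻⁴ s⁻¹
Component geostrophic relations (x east, y north):
u_g = −(1/(fρ)) ∂P/∂y,  v_g = (1/(fρ)) ∂P/∂x
u_g = −(1.3×10⁻³)/(1.44×10⁻⁴ × 1.21) = −7.48 m/s;  v_g = (−1.8×10⁻³)/(1.44×10⁻⁴ × 1.21) = −10.4 m/s
|V_g| = √(u_g² + v_g²) = 12.8 m/s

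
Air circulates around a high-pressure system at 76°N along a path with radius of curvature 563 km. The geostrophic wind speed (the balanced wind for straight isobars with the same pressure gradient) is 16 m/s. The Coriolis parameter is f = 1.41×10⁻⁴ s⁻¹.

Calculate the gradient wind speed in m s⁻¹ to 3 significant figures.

Around a high, pressure-gradient force acts outward with centrifugal, so Coriolis balances both:
fV = (1/ρ)|∂P/∂n| + V²/R  →  V² − fR·V + fR·V_g = 0
With fR = 1.41×10⁻⁴ × 563×10³ m = 79.4 m/s:
V = [fR − √((fR)² − 4 fR V_g)]/2 = [79.4 − √(79.4² − 4×79.4×16)]/2 = 22.2 m/s
Supergeostrophic (V > V_g = 16 m/s), as expected around a high.

22.2 m s⁻¹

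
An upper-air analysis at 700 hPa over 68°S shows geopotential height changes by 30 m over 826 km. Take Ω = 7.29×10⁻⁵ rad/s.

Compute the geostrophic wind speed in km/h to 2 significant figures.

Coriolis parameter at 68°S:
f = 2Ω sin φ = 2 × 7.29×10⁻⁵ × sin 68° = 1.35×10⁻⁴ s⁻¹
Height gradient: |∂Z/∂n| = 30 m / 826000 m = 3.63×10⁻⁵
On a pressure surface, geostrophic balance gives V_g = (g/f)|∂Z/∂n|:
V_g = 9.81 × 3.63×10⁻⁵ / 1.35×10⁻⁴ = 2.64 m/s
Converting: 2.64 m/s × 3.6 = 9.5 km/h

9.5 km/h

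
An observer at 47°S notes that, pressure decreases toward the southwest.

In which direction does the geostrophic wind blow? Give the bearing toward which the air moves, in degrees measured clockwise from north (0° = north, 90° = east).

135°

The pressure-gradient force points toward the southwest (bearing 225°).
Geostrophic balance: in the Southern Hemisphere the Coriolis force deflects motion to the left, so the geostrophic wind blows 90° to the left of the pressure-gradient force (low pressure on the right).
Rotating 225° by 90° counterclockwise gives 135° — the wind blows toward the southeast.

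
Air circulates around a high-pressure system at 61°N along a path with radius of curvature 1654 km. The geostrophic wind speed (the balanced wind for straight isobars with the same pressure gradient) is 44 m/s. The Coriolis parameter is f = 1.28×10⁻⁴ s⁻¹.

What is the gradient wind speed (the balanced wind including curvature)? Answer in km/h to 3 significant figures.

Around a high, pressure-gradient force acts outward with centrifugal, so Coriolis balances both:
fV = (1/ρ)|∂P/∂n| + V²/R  →  V² − fR·V + fR·V_g = 0
With fR = 1.28×10⁻⁴ × 1654×10³ m = 212 m/s:
V = [fR − √((fR)² − 4 fR V_g)]/2 = [212 − √(212² − 4×212×44)]/2 = 62.4 m/s
Supergeostrophic (V > V_g = 44 m/s), as expected around a high.
Converting: 62.4 m/s × 3.6 = 225 km/h

225 km/h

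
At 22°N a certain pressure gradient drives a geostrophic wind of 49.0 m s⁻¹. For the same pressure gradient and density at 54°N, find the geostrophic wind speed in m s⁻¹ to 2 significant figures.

With the same pressure gradient and density, V_g ∝ 1/f ∝ 1/sin φ.
V₂ = V₁ · sin φ₁ / sin φ₂ = 49.0 × sin 22° / sin 54°
V₂ = 49.0 × 0.3746/0.8090 = 23 m s⁻¹

23 m s⁻¹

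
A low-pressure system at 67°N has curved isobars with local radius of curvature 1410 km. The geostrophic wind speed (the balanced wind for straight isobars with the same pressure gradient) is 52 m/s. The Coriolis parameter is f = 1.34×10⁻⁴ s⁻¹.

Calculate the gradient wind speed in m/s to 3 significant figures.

42.5 m/s

Around a low, centrifugal force acts outward with Coriolis, so pressure-gradient force balances both:
(1/ρ)|∂P/∂n| = fV + V²/R  →  V² + fR·V − fR·V_g = 0
With fR = 1.34×10⁻⁴ × 1410×10³ m = 189 m/s:
V = [−fR + √((fR)² + 4 fR V_g)]/2 = [−189 + √(189² + 4×189×52)]/2 = 42.5 m/s
Subgeostrophic (V < V_g = 52 m/s), as expected around a low.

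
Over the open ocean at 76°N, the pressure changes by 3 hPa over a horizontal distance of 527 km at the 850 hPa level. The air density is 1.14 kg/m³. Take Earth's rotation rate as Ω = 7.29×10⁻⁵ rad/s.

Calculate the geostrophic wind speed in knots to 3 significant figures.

Coriolis parameter at 76°N:
f = 2Ω sin φ = 2 × 7.29×10⁻⁵ × sin 76° = 1.41×10⁻⁴ s⁻¹
Pressure gradient: |∂P/∂n| = 300 Pa / 527000 m = 5.69×10⁻⁴ Pa/m
Geostrophic balance (pressure-gradient force = Coriolis force):
V_g = (1/(fρ)) |∂P/∂n| = 5.69×10⁻⁴ / (1.41×10⁻⁴ × 1.14) = 3.53 m/s
Converting: 3.53 m/s × 1.944 = 6.86 knots

6.86 knots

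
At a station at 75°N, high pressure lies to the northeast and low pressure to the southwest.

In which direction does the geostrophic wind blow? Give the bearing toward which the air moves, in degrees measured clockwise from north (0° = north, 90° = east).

315°

The pressure-gradient force points toward the southwest (bearing 225°).
Geostrophic balance: in the Northern Hemisphere the Coriolis force deflects motion to the right, so the geostrophic wind blows 90° to the right of the pressure-gradient force (low pressure on the left).
Rotating 225° by 90° clockwise gives 315° — the wind blows toward the northwest.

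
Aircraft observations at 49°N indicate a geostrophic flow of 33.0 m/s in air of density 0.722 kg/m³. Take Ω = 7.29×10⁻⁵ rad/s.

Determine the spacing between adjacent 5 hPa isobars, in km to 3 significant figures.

Coriolis parameter at 49°N:
f = 2Ω sin φ = 2 × 7.29×10⁻⁵ × sin 49° = 1.10×10⁻⁴ s⁻¹
Geostrophic balance rearranged: |∂P/∂n| = f ρ V_g
|∂P/∂n| = 1.10×10⁻⁴ × 0.722 × 33.0 = 2.62×10⁻³ Pa/m
Isobar spacing: Δn = ΔP/|∂P/∂n| = 500 Pa / 2.62×10⁻³ Pa/m = 190714 m ≈ 191 km

191 km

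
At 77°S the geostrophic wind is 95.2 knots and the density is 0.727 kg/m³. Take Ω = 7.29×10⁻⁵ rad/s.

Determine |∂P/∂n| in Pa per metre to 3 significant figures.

Coriolis parameter at 77°S:
f = 2Ω sin φ = 2 × 7.29×10⁻⁵ × sin 77° = 1.42×10⁻⁴ s⁻¹
Wind speed in SI: 95.2 knots = 49.0 m/s
Geostrophic balance rearranged: |∂P/∂n| = f ρ V_g
|∂P/∂n| = 1.42×10⁻⁴ × 0.727 × 49.0 = 5.06×10⁻³ Pa/m

5.06×10⁻³ Pa/m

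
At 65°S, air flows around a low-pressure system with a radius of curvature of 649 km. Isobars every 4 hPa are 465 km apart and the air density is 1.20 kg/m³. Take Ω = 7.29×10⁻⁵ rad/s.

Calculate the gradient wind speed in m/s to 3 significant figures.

Coriolis parameter at 65°S:
f = 2Ω sin φ = 2 × 7.29×10⁻⁵ × sin 65° = 1.32×10⁻⁴ s⁻¹
Pressure gradient: |∂P/∂n| = 400 Pa / 465000 m = 8.60×10⁻⁴ Pa/m
Geostrophic speed: V_g = |∂P/∂n|/(fρ) = 8.60×10⁻⁴/(1.32×10⁻⁴ × 1.20) = 5.42 m/s
Around a low, centrifugal force acts outward with Coriolis, so pressure-gradient force balances both:
(1/ρ)|∂P/∂n| = fV + V²/R  →  V² + fR·V − fR·V_g = 0
With fR = 1.32×10⁻⁴ × 649×10³ m = 85.8 m/s:
V = [−fR + √((fR)² + 4 fR V_g)]/2 = [−85.8 + √(85.8² + 4×85.8×5.42)]/2 = 5.12 m/s
Subgeostrophic (V < V_g = 5.42 m/s), as expected around a low.

5.12 m/s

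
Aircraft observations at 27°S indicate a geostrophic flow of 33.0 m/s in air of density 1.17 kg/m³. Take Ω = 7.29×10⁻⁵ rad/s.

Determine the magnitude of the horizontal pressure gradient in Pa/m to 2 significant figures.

2.6×10⁻³ Pa/m

Coriolis parameter at 27°S:
f = 2Ω sin φ = 2 × 7.29×10⁻⁵ × sin 27° = 6.62×10⁻⁵ s⁻¹
Geostrophic balance rearranged: |∂P/∂n| = f ρ V_g
|∂P/∂n| = 6.62×10⁻⁵ × 1.17 × 33.0 = 2.56×10⁻³ Pa/m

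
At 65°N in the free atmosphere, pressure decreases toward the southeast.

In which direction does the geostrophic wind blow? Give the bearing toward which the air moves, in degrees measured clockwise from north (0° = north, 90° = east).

225°

The pressure-gradient force points toward the southeast (bearing 135°).
Geostrophic balance: in the Northern Hemisphere the Coriolis force deflects motion to the right, so the geostrophic wind blows 90° to the right of the pressure-gradient force (low pressure on the left).
Rotating 135° by 90° clockwise gives 225° — the wind blows toward the southwest.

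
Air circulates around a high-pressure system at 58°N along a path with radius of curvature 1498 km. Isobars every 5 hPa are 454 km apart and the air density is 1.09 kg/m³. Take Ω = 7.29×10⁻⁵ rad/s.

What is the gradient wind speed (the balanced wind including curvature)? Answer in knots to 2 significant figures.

Coriolis parameter at 58°N:
f = 2Ω sin φ = 2 × 7.29×10⁻⁵ × sin 58° = 1.24×10⁻⁴ s⁻¹
Pressure gradient: |∂P/∂n| = 500 Pa / 454000 m = 1.10×10⁻³ Pa/m
Geostrophic speed: V_g = |∂P/∂n|/(fρ) = 1.10×10⁻³/(1.24×10⁻⁴ × 1.09) = 8.17 m/s
Around a high, pressure-gradient force acts outward with centrifugal, so Coriolis balances both:
fV = (1/ρ)|∂P/∂n| + V²/R  →  V² − fR·V + fR·V_g = 0
With fR = 1.24×10⁻⁴ × 1498×10³ m = 185 m/s:
V = [fR − √((fR)² − 4 fR V_g)]/2 = [185 − √(185² − 4×185×8.17)]/2 = 8.57 m/s
Supergeostrophic (V > V_g = 8.17 m/s), as expected around a high.
Converting: 8.57 m/s × 1.944 = 17 knots

17 knots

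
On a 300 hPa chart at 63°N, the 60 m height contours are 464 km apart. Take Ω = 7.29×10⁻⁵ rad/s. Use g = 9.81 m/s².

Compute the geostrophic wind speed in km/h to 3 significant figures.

35.2 km/h

Coriolis parameter at 63°N:
f = 2Ω sin φ = 2 × 7.29×10⁻⁵ × sin 63° = 1.30×10⁻⁴ s⁻¹
Height gradient: |∂Z/∂n| = 60 m / 464000 m = 1.29×10⁻⁴
On a pressure surface, geostrophic balance gives V_g = (g/f)|∂Z/∂n|:
V_g = 9.81 × 1.29×10⁻⁴ / 1.30×10⁻⁴ = 9.76 m/s
Converting: 9.76 m/s × 3.6 = 35.2 km/h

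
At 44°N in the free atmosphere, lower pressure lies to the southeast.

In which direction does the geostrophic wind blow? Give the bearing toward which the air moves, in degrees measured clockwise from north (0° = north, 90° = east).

The pressure-gradient force points toward the southeast (bearing 135°).
Geostrophic balance: in the Northern Hemisphere the Coriolis force deflects motion to the right, so the geostrophic wind blows 90° to the right of the pressure-gradient force (low pressure on the left).
Rotating 135° by 90° clockwise gives 225° — the wind blows toward the southwest.

225°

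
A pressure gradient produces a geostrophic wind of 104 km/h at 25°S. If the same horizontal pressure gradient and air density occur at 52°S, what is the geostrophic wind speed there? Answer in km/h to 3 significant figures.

With the same pressure gradient and density, V_g ∝ 1/f ∝ 1/sin φ.
V₂ = V₁ · sin φ₁ / sin φ₂ = 104 × sin 25° / sin 52°
V₂ = 104 × 0.4226/0.7880 = 55.8 km/h

55.8 km/h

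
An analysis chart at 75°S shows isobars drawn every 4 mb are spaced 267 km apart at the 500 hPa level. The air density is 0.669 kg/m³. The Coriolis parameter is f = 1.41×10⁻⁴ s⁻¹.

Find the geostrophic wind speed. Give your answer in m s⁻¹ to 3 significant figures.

Pressure gradient: |∂P/∂n| = 400 Pa / 267000 m = 1.50×10⁻³ Pa/m
Geostrophic balance (pressure-gradient force = Coriolis force):
V_g = (1/(fρ)) |∂P/∂n| = 1.50×10⁻³ / (1.41×10⁻⁴ × 0.669) = 15.9 m/s

15.9 m s⁻¹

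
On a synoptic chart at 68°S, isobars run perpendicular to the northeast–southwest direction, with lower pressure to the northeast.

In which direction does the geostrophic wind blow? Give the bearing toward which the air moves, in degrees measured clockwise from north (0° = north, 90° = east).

The pressure-gradient force points toward the northeast (bearing 045°).
Geostrophic balance: in the Southern Hemisphere the Coriolis force deflects motion to the left, so the geostrophic wind blows 90° to the left of the pressure-gradient force (low pressure on the right).
Rotating 045° by 90° counterclockwise gives 315° — the wind blows toward the northwest.

315°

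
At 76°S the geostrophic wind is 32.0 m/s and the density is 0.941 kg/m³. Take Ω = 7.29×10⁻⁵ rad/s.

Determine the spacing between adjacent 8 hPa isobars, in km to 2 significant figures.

190 km

Coriolis parameter at 76°S:
f = 2Ω sin φ = 2 × 7.29×10⁻⁵ × sin 76° = 1.41×10⁻⁴ s⁻¹
Geostrophic balance rearranged: |∂P/∂n| = f ρ V_g
|∂P/∂n| = 1.41×10⁻⁴ × 0.941 × 32.0 = 4.26×10⁻³ Pa/m
Isobar spacing: Δn = ΔP/|∂P/∂n| = 800 Pa / 4.26×10⁻³ Pa/m = 187797 m ≈ 190 km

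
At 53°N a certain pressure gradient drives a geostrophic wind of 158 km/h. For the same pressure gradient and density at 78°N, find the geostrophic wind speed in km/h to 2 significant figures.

With the same pressure gradient and density, V_g ∝ 1/f ∝ 1/sin φ.
V₂ = V₁ · sin φ₁ / sin φ₂ = 158 × sin 53° / sin 78°
V₂ = 158 × 0.7986/0.9781 = 130 km/h

130 km/h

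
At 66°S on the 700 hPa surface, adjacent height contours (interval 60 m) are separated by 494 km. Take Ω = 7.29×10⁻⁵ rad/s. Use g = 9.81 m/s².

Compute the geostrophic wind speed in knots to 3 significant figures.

17.4 knots

Coriolis parameter at 66°S:
f = 2Ω sin φ = 2 × 7.29×10⁻⁵ × sin 66° = 1.33×10⁻⁴ s⁻¹
Height gradient: |∂Z/∂n| = 60 m / 494000 m = 1.21×10⁻⁴
On a pressure surface, geostrophic balance gives V_g = (g/f)|∂Z/∂n|:
V_g = 9.81 × 1.21×10⁻⁴ / 1.33×10⁻⁴ = 8.95 m/s
Converting: 8.95 m/s × 1.944 = 17.4 knots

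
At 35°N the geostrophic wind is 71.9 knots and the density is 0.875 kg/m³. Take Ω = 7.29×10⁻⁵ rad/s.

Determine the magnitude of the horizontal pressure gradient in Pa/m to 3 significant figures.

Coriolis parameter at 35°N:
f = 2Ω sin φ = 2 × 7.29×10⁻⁵ × sin 35° = 8.36×10⁻⁵ s⁻¹
Wind speed in SI: 71.9 knots = 37.0 m/s
Geostrophic balance rearranged: |∂P/∂n| = f ρ V_g
|∂P/∂n| = 8.36×10⁻⁵ × 0.875 × 37.0 = 2.71×10⁻³ Pa/m

2.71×10⁻³ Pa/m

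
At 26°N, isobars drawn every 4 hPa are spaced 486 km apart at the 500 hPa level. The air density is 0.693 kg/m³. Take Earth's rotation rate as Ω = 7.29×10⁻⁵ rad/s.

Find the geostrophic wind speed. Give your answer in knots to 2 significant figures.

36 knots

Coriolis parameter at 26°N:
f = 2Ω sin φ = 2 × 7.29×10⁻⁵ × sin 26° = 6.39×10⁻⁵ s⁻¹
Pressure gradient: |∂P/∂n| = 400 Pa / 486000 m = 8.23×10⁻⁴ Pa/m
Geostrophic balance (pressure-gradient force = Coriolis force):
V_g = (1/(fρ)) |∂P/∂n| = 8.23×10⁻⁴ / (6.39×10⁻⁵ × 0.693) = 18.6 m/s
Converting: 18.6 m/s × 1.944 = 36 knots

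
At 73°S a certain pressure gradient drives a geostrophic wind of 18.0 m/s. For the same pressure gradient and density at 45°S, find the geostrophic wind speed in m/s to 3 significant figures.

With the same pressure gradient and density, V_g ∝ 1/f ∝ 1/sin φ.
V₂ = V₁ · sin φ₁ / sin φ₂ = 18.0 × sin 73° / sin 45°
V₂ = 18.0 × 0.9563/0.7071 = 24.3 m/s

24.3 m/s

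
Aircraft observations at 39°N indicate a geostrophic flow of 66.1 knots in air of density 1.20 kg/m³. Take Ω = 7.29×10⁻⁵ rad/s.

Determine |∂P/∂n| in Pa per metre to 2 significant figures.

Coriolis parameter at 39°N:
f = 2Ω sin φ = 2 × 7.29×10⁻⁵ × sin 39° = 9.18×10⁻⁵ s⁻¹
Wind speed in SI: 66.1 knots = 34.0 m/s
Geostrophic balance rearranged: |∂P/∂n| = f ρ V_g
|∂P/∂n| = 9.18×10⁻⁵ × 1.20 × 34.0 = 3.74×10⁻³ Pa/m

3.7×10⁻³ Pa/m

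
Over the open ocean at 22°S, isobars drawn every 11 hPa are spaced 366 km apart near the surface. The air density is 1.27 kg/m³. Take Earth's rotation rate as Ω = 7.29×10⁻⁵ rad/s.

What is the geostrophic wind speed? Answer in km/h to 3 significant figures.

Coriolis parameter at 22°S:
f = 2Ω sin φ = 2 × 7.29×10⁻⁵ × sin 22° = 5.46×10⁻⁵ s⁻¹
Pressure gradient: |∂P/∂n| = 1100 Pa / 366000 m = 3.01×10⁻³ Pa/m
Geostrophic balance (pressure-gradient force = Coriolis force):
V_g = (1/(fρ)) |∂P/∂n| = 3.01×10⁻³ / (5.46×10⁻⁵ × 1.27) = 43.3 m/s
Converting: 43.3 m/s × 3.6 = 156 km/h

156 km/h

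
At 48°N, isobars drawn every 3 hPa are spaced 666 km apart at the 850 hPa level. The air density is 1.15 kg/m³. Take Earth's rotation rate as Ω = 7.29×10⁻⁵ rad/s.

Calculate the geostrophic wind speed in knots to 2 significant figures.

Coriolis parameter at 48°N:
f = 2Ω sin φ = 2 × 7.29×10⁻⁵ × sin 48° = 1.08×10⁻⁴ s⁻¹
Pressure gradient: |∂P/∂n| = 300 Pa / 666000 m = 4.50×10⁻⁴ Pa/m
Geostrophic balance (pressure-gradient force = Coriolis force):
V_g = (1/(fρ)) |∂P/∂n| = 4.50×10⁻⁴ / (1.08×10⁻⁴ × 1.15) = 3.62 m/s
Converting: 3.62 m/s × 1.944 = 7.0 knots

7.0 knots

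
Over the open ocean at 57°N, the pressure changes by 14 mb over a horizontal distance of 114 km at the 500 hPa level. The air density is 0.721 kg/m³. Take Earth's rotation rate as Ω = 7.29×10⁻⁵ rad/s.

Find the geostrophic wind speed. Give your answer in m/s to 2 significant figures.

140 m/s

Coriolis parameter at 57°N:
f = 2Ω sin φ = 2 × 7.29×10⁻⁵ × sin 57° = 1.22×10⁻⁴ s⁻¹
Pressure gradient: |∂P/∂n| = 1400 Pa / 114000 m = 1.23×10⁻² Pa/m
Geostrophic balance (pressure-gradient force = Coriolis force):
V_g = (1/(fρ)) |∂P/∂n| = 1.23×10⁻² / (1.22×10⁻⁴ × 0.721) = 139 m/s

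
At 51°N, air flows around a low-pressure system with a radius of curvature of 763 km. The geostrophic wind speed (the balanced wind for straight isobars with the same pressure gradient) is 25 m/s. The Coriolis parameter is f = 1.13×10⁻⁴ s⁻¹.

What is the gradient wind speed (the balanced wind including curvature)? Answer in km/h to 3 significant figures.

72.9 km/h

Around a low, centrifugal force acts outward with Coriolis, so pressure-gradient force balances both:
(1/ρ)|∂P/∂n| = fV + V²/R  →  V² + fR·V − fR·V_g = 0
With fR = 1.13×10⁻⁴ × 763×10³ m = 86.2 m/s:
V = [−fR + √((fR)² + 4 fR V_g)]/2 = [−86.2 + √(86.2² + 4×86.2×25)]/2 = 20.2 m/s
Subgeostrophic (V < V_g = 25 m/s), as expected around a low.
Converting: 20.2 m/s × 3.6 = 72.9 km/h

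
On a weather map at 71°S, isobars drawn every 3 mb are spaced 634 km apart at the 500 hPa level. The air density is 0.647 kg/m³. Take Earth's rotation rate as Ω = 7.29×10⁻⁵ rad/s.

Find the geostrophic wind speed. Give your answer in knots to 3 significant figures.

Coriolis parameter at 71°S:
f = 2Ω sin φ = 2 × 7.29×10⁻⁵ × sin 71° = 1.38×10⁻⁴ s⁻¹
Pressure gradient: |∂P/∂n| = 300 Pa / 634000 m = 4.73×10⁻⁴ Pa/m
Geostrophic balance (pressure-gradient force = Coriolis force):
V_g = (1/(fρ)) |∂P/∂n| = 4.73×10⁻⁴ / (1.38×10⁻⁴ × 0.647) = 5.31 m/s
Converting: 5.31 m/s × 1.944 = 10.3 knots

10.3 knots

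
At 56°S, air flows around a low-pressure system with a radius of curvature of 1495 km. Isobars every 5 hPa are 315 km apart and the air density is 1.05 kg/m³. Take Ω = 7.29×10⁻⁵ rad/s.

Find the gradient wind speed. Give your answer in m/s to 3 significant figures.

11.7 m/s

Coriolis parameter at 56°S:
f = 2Ω sin φ = 2 × 7.29×10⁻⁵ × sin 56° = 1.21×10⁻⁴ s⁻¹
Pressure gradient: |∂P/∂n| = 500 Pa / 315000 m = 1.59×10⁻³ Pa/m
Geostrophic speed: V_g = |∂P/∂n|/(fρ) = 1.59×10⁻³/(1.21×10⁻⁴ × 1.05) = 12.5 m/s
Around a low, centrifugal force acts outward with Coriolis, so pressure-gradient force balances both:
(1/ρ)|∂P/∂n| = fV + V²/R  →  V² + fR·V − fR·V_g = 0
With fR = 1.21×10⁻⁴ × 1495×10³ m = 181 m/s:
V = [−fR + √((fR)² + 4 fR V_g)]/2 = [−181 + √(181² + 4×181×12.5)]/2 = 11.7 m/s
Subgeostrophic (V < V_g = 12.5 m/s), as expected around a low.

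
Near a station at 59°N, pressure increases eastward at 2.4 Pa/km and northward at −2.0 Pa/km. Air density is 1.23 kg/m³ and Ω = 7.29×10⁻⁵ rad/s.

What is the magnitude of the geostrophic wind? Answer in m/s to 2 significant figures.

20 m/s

Coriolis parameter at 59°N:
f = 2Ω sin φ = 2 × 7.29×10⁻⁵ × sin 59° = 1.25×10⁻⁴ s⁻¹
Component geostrophic relations (x east, y north):
u_g = −(1/(fρ)) ∂P/∂y,  v_g = (1/(fρ)) ∂P/∂x
u_g = −(−2.0×10⁻³)/(1.25×10⁻⁴ × 1.23) = 13.0 m/s;  v_g = (2.4×10⁻³)/(1.25×10⁻⁴ × 1.23) = 15.6 m/s
|V_g| = √(u_g² + v_g²) = 20.3 m/s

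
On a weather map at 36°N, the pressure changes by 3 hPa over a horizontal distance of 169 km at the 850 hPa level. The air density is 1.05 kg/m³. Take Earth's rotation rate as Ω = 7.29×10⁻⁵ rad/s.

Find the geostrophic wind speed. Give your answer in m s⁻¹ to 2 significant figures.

20 m s⁻¹

Coriolis parameter at 36°N:
f = 2Ω sin φ = 2 × 7.29×10⁻⁵ × sin 36° = 8.57×10⁻⁵ s⁻¹
Pressure gradient: |∂P/∂n| = 300 Pa / 169000 m = 1.78×10⁻³ Pa/m
Geostrophic balance (pressure-gradient force = Coriolis force):
V_g = (1/(fρ)) |∂P/∂n| = 1.78×10⁻³ / (8.57×10⁻⁵ × 1.05) = 19.7 m/s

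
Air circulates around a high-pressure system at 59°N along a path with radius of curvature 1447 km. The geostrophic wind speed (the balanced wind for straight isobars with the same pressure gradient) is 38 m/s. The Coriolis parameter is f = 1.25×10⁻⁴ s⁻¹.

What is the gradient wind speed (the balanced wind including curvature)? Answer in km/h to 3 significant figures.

Around a high, pressure-gradient force acts outward with centrifugal, so Coriolis balances both:
fV = (1/ρ)|∂P/∂n| + V²/R  →  V² − fR·V + fR·V_g = 0
With fR = 1.25×10⁻⁴ × 1447×10³ m = 181 m/s:
V = [fR − √((fR)² − 4 fR V_g)]/2 = [181 − √(181² − 4×181×38)]/2 = 54.3 m/s
Supergeostrophic (V > V_g = 38 m/s), as expected around a high.
Converting: 54.3 m/s × 3.6 = 195 km/h

195 km/h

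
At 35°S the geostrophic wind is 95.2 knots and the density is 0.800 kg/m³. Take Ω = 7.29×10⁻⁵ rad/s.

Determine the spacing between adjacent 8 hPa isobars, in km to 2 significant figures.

Coriolis parameter at 35°S:
f = 2Ω sin φ = 2 × 7.29×10⁻⁵ × sin 35° = 8.36×10⁻⁵ s⁻¹
Wind speed in SI: 95.2 knots = 49.0 m/s
Geostrophic balance rearranged: |∂P/∂n| = f ρ V_g
|∂P/∂n| = 8.36×10⁻⁵ × 0.800 × 49.0 = 3.28×10⁻³ Pa/m
Isobar spacing: Δn = ΔP/|∂P/∂n| = 800 Pa / 3.28×10⁻³ Pa/m = 244161 m ≈ 240 km

240 km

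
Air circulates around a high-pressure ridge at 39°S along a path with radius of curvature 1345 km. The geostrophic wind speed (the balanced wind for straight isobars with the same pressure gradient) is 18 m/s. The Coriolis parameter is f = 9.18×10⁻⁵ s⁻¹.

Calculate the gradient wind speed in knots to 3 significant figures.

42.5 knots

Around a high, pressure-gradient force acts outward with centrifugal, so Coriolis balances both:
fV = (1/ρ)|∂P/∂n| + V²/R  →  V² − fR·V + fR·V_g = 0
With fR = 9.18×10⁻⁵ × 1345×10³ m = 123 m/s:
V = [fR − √((fR)² − 4 fR V_g)]/2 = [123 − √(123² − 4×123×18)]/2 = 21.9 m/s
Supergeostrophic (V > V_g = 18 m/s), as expected around a high.
Converting: 21.9 m/s × 1.944 = 42.5 knots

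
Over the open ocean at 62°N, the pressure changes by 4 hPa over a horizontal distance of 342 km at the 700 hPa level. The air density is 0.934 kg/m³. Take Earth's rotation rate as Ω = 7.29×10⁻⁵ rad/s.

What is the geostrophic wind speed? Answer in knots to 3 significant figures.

18.9 knots

Coriolis parameter at 62°N:
f = 2Ω sin φ = 2 × 7.29×10⁻⁵ × sin 62° = 1.29×10⁻⁴ s⁻¹
Pressure gradient: |∂P/∂n| = 400 Pa / 342000 m = 1.17×10⁻³ Pa/m
Geostrophic balance (pressure-gradient force = Coriolis force):
V_g = (1/(fρ)) |∂P/∂n| = 1.17×10⁻³ / (1.29×10⁻⁴ × 0.934) = 9.73 m/s
Converting: 9.73 m/s × 1.944 = 18.9 knots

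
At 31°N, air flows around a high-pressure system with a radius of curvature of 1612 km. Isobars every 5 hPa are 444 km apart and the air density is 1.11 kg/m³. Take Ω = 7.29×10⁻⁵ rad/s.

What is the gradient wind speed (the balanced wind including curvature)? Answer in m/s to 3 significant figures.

15.5 m/s

Coriolis parameter at 31°N:
f = 2Ω sin φ = 2 × 7.29×10⁻⁵ × sin 31° = 7.51×10⁻⁵ s⁻¹
Pressure gradient: |∂P/∂n| = 500 Pa / 444000 m = 1.13×10⁻³ Pa/m
Geostrophic speed: V_g = |∂P/∂n|/(fρ) = 1.13×10⁻³/(7.51×10⁻⁵ × 1.11) = 13.5 m/s
Around a high, pressure-gradient force acts outward with centrifugal, so Coriolis balances both:
fV = (1/ρ)|∂P/∂n| + V²/R  →  V² − fR·V + fR·V_g = 0
With fR = 7.51×10⁻⁵ × 1612×10³ m = 121 m/s:
V = [fR − √((fR)² − 4 fR V_g)]/2 = [121 − √(121² − 4×121×13.5)]/2 = 15.5 m/s
Supergeostrophic (V > V_g = 13.5 m/s), as expected around a high.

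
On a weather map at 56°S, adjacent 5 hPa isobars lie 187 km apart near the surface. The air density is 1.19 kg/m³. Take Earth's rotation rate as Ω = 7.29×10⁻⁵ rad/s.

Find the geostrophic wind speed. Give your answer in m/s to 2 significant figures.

19 m/s

Coriolis parameter at 56°S:
f = 2Ω sin φ = 2 × 7.29×10⁻⁵ × sin 56° = 1.21×10⁻⁴ s⁻¹
Pressure gradient: |∂P/∂n| = 500 Pa / 187000 m = 2.67×10⁻³ Pa/m
Geostrophic balance (pressure-gradient force = Coriolis force):
V_g = (1/(fρ)) |∂P/∂n| = 2.67×10⁻³ / (1.21×10⁻⁴ × 1.19) = 18.6 m/s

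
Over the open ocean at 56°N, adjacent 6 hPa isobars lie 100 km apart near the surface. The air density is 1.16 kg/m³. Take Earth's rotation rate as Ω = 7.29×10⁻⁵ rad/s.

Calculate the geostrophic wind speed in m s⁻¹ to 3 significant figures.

42.8 m s⁻¹

Coriolis parameter at 56°N:
f = 2Ω sin φ = 2 × 7.29×10⁻⁵ × sin 56° = 1.21×10⁻⁴ s⁻¹
Pressure gradient: |∂P/∂n| = 600 Pa / 100000 m = 6.00×10⁻³ Pa/m
Geostrophic balance (pressure-gradient force = Coriolis force):
V_g = (1/(fρ)) |∂P/∂n| = 6.00×10⁻³ / (1.21×10⁻⁴ × 1.16) = 42.8 m/s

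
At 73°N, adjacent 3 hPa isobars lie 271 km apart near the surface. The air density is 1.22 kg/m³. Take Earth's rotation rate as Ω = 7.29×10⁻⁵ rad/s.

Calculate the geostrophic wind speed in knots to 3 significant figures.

Coriolis parameter at 73°N:
f = 2Ω sin φ = 2 × 7.29×10⁻⁵ × sin 73° = 1.39×10⁻⁴ s⁻¹
Pressure gradient: |∂P/∂n| = 300 Pa / 271000 m = 1.11×10⁻³ Pa/m
Geostrophic balance (pressure-gradient force = Coriolis force):
V_g = (1/(fρ)) |∂P/∂n| = 1.11×10⁻³ / (1.39×10⁻⁴ × 1.22) = 6.51 m/s
Converting: 6.51 m/s × 1.944 = 12.7 knots

12.7 knots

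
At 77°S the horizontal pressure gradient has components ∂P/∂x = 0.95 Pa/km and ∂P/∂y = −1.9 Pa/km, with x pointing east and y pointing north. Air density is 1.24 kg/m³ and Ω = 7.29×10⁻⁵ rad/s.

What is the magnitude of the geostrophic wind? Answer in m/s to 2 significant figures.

Coriolis parameter at 77°S:
f = 2Ω sin φ = 2 × 7.29×10⁻⁵ × sin 77° = 1.42×10⁻⁴ s⁻¹
In the Southern Hemisphere f is negative: f = −1.42×10⁻⁴ s⁻¹.
Component geostrophic relations (x east, y north):
u_g = −(1/(fρ)) ∂P/∂y,  v_g = (1/(fρ)) ∂P/∂x
u_g = −(−1.9×10⁻³)/(−1.42×10⁻⁴ × 1.24) = −10.8 m/s;  v_g = (0.95×10⁻³)/(−1.42×10⁻⁴ × 1.24) = −5.39 m/s
|V_g| = √(u_g² + v_g²) = 12.1 m/s

12 m/s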